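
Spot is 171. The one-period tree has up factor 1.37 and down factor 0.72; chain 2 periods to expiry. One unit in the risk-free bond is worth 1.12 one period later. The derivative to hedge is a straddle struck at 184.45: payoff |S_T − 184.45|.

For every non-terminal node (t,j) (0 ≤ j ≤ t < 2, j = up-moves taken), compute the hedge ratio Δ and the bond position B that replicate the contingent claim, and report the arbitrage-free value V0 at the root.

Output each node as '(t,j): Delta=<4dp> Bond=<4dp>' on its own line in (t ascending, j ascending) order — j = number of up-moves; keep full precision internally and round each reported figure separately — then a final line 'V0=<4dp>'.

Under the risk-neutral measure, an up-move has probability p* = (R−d)/(u−d) = 0.6154 and values discount at R = 1.12.
Terminal values V(2,·): V(2,0)=95.8036, V(2,1)=15.7756, V(2,2)=136.4999
Node (1,0) S=123.1200: V=(p*·15.7756+(1−p*)·95.8036)/1.12=41.5675; Δ=(15.7756−95.8036)/(168.6744−88.6464)=-1.0000; B=V−Δ·S=164.6875
Node (1,1) S=234.2700: V=(p*·136.4999+(1−p*)·15.7756)/1.12=80.4174; Δ=(136.4999−15.7756)/(320.9499−168.6744)=0.7928; B=V−Δ·S=-105.3123
Node (0,0) S=171.0000: V=(p*·80.4174+(1−p*)·41.5675)/1.12=58.4599; Δ=(80.4174−41.5675)/(234.2700−123.1200)=0.3495; B=V−Δ·S=-1.3091
Check: Δ(0,0)·S0 + B(0,0) = 58.4599 = V0.

(0,0): Delta=0.3495 Bond=-1.3091
(1,0): Delta=-1.0000 Bond=164.6875
(1,1): Delta=0.7928 Bond=-105.3123
V0=58.4599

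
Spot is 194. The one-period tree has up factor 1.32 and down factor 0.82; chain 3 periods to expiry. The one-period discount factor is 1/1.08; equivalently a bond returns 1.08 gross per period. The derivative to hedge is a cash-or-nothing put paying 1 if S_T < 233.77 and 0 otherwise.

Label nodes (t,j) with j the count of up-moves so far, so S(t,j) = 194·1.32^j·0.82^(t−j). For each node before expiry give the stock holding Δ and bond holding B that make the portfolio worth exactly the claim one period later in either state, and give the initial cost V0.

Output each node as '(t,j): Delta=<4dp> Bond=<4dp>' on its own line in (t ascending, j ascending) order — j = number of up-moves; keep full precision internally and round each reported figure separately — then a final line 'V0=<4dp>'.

Under the risk-neutral measure, an up-move has probability p* = (R−d)/(u−d) = 0.5200 and values discount at R = 1.08.
At expiry t=3: V(3,0)=1.0000, V(3,1)=1.0000, V(3,2)=0.0000, V(3,3)=0.0000
(2,0): S=130.4456. Δ = (V_up−V_dn)/(S_up−S_dn) = (1.0000−1.0000)/(172.1882−106.9654) = 0.0000. V = [p*·1.0000 + (1−p*)·1.0000]/1.08 = 0.9259. B = V − Δ·S = 0.9259.
(2,1): S=209.9856. Δ = (V_up−V_dn)/(S_up−S_dn) = (0.0000−1.0000)/(277.1810−172.1882) = -0.0095. V = [p*·0.0000 + (1−p*)·1.0000]/1.08 = 0.4444. B = V − Δ·S = 2.4444.
(2,2): S=338.0256. Δ = (V_up−V_dn)/(S_up−S_dn) = (0.0000−0.0000)/(446.1938−277.1810) = 0.0000. V = [p*·0.0000 + (1−p*)·0.0000]/1.08 = 0.0000. B = V − Δ·S = 0.0000.
(1,0): S=159.0800. Δ = (V_up−V_dn)/(S_up−S_dn) = (0.4444−0.9259)/(209.9856−130.4456) = -0.0061. V = [p*·0.4444 + (1−p*)·0.9259]/1.08 = 0.6255. B = V − Δ·S = 1.5885.
(1,1): S=256.0800. Δ = (V_up−V_dn)/(S_up−S_dn) = (0.0000−0.4444)/(338.0256−209.9856) = -0.0035. V = [p*·0.0000 + (1−p*)·0.4444]/1.08 = 0.1975. B = V − Δ·S = 1.0864.
(0,0): S=194.0000. Δ = (V_up−V_dn)/(S_up−S_dn) = (0.1975−0.6255)/(256.0800−159.0800) = -0.0044. V = [p*·0.1975 + (1−p*)·0.6255]/1.08 = 0.3731. B = V − Δ·S = 1.2291.
Self-financing check: at every node Δ·S+B equals the discounted successor values.

(0,0): Delta=-0.0044 Bond=1.2291
(1,0): Delta=-0.0061 Bond=1.5885
(1,1): Delta=-0.0035 Bond=1.0864
(2,0): Delta=0.0000 Bond=0.9259
(2,1): Delta=-0.0095 Bond=2.4444
(2,2): Delta=0.0000 Bond=0.0000
V0=0.3731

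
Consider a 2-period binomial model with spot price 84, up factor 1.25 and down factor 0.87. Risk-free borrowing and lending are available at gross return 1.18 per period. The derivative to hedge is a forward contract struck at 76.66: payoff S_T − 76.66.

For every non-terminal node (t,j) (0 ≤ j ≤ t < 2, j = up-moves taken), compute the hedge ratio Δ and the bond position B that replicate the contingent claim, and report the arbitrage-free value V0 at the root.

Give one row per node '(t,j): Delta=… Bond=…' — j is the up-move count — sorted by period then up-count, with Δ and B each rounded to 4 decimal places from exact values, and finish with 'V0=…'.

Since d<R<u, set p* = (R−d)/(u−d) = 0.8158; price each node as the discounted p*-expectation of its children.
Payoff layer (t=2): V(2,0)=-13.0804, V(2,1)=14.6900, V(2,2)=54.5900
Node (1,0) S=73.0800: V=(p*·14.6900+(1−p*)·-13.0804)/1.18=8.1139; Δ=(14.6900−-13.0804)/(91.3500−63.5796)=1.0000; B=V−Δ·S=-64.9661
Node (1,1) S=105.0000: V=(p*·54.5900+(1−p*)·14.6900)/1.18=40.0339; Δ=(54.5900−14.6900)/(131.2500−91.3500)=1.0000; B=V−Δ·S=-64.9661
Node (0,0) S=84.0000: V=(p*·40.0339+(1−p*)·8.1139)/1.18=28.9440; Δ=(40.0339−8.1139)/(105.0000−73.0800)=1.0000; B=V−Δ·S=-55.0560
Root portfolio cost Δ·84+B reproduces V0=28.9440.

(0,0): Delta=1.0000 Bond=-55.0560
(1,0): Delta=1.0000 Bond=-64.9661
(1,1): Delta=1.0000 Bond=-64.9661
V0=28.9440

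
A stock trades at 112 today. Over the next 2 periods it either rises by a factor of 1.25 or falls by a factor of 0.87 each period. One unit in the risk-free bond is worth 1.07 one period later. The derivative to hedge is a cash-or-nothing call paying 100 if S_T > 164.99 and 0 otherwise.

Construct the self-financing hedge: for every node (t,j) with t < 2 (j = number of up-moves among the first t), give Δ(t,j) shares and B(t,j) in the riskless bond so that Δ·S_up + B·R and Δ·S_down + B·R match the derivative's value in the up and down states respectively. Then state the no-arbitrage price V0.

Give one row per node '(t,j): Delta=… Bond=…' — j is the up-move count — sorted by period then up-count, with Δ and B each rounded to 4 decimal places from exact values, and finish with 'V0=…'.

(0,0): Delta=1.1557 Bond=-105.2482
(1,0): Delta=0.0000 Bond=0.0000
(1,1): Delta=1.8797 Bond=-213.9695
V0=24.1950

No-arbitrage ⇒ martingale measure with p* = (R−d)/(u−d) = 0.5263.
Terminal values V(2,·): V(2,0)=0.0000, V(2,1)=0.0000, V(2,2)=100.0000
(1,0): S=97.4400. Δ = (V_up−V_dn)/(S_up−S_dn) = (0.0000−0.0000)/(121.8000−84.7728) = 0.0000. V = [p*·0.0000 + (1−p*)·0.0000]/1.07 = 0.0000. B = V − Δ·S = 0.0000.
(1,1): S=140.0000. Δ = (V_up−V_dn)/(S_up−S_dn) = (100.0000−0.0000)/(175.0000−121.8000) = 1.8797. V = [p*·100.0000 + (1−p*)·0.0000]/1.07 = 49.1884. B = V − Δ·S = -213.9695.
(0,0): S=112.0000. Δ = (V_up−V_dn)/(S_up−S_dn) = (49.1884−0.0000)/(140.0000−97.4400) = 1.1557. V = [p*·49.1884 + (1−p*)·0.0000]/1.07 = 24.1950. B = V − Δ·S = -105.2482.
The time-0 hedge costs 24.1950, which is the no-arbitrage price.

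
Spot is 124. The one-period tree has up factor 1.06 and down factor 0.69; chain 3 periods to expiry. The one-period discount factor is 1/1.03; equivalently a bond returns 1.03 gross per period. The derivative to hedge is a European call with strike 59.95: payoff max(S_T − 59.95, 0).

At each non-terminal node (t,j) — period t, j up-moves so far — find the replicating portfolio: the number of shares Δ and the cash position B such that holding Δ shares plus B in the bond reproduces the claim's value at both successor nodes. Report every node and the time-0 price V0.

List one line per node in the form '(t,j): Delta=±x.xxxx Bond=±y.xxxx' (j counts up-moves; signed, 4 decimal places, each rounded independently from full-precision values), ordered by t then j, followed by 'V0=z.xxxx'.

(0,0): Delta=0.9974 Bond=-54.5316
(1,0): Delta=0.9522 Bond=-52.3015
(1,1): Delta=1.0000 Bond=-56.5086
(2,0): Delta=0.1203 Bond=-4.7592
(2,1): Delta=1.0000 Bond=-58.2039
(2,2): Delta=1.0000 Bond=-58.2039
V0=69.1466

No-arbitrage ⇒ martingale measure with p* = (R−d)/(u−d) = 0.9189.
Terminal values V(3,·): V(3,0)=0.0000, V(3,1)=2.6286, V(3,2)=36.1852, V(3,3)=87.7360
(2,0): S=59.0364. Δ = (V_up−V_dn)/(S_up−S_dn) = (2.6286−0.0000)/(62.5786−40.7351) = 0.1203. V = [p*·2.6286 + (1−p*)·0.0000]/1.03 = 2.3451. B = V − Δ·S = -4.7592.
(2,1): S=90.6936. Δ = (V_up−V_dn)/(S_up−S_dn) = (36.1852−2.6286)/(96.1352−62.5786) = 1.0000. V = [p*·36.1852 + (1−p*)·2.6286]/1.03 = 32.4897. B = V − Δ·S = -58.2039.
(2,2): S=139.3264. Δ = (V_up−V_dn)/(S_up−S_dn) = (87.7360−36.1852)/(147.6860−96.1352) = 1.0000. V = [p*·87.7360 + (1−p*)·36.1852]/1.03 = 81.1225. B = V − Δ·S = -58.2039.
(1,0): S=85.5600. Δ = (V_up−V_dn)/(S_up−S_dn) = (32.4897−2.3451)/(90.6936−59.0364) = 0.9522. V = [p*·32.4897 + (1−p*)·2.3451]/1.03 = 29.1704. B = V − Δ·S = -52.3015.
(1,1): S=131.4400. Δ = (V_up−V_dn)/(S_up−S_dn) = (81.1225−32.4897)/(139.3264−90.6936) = 1.0000. V = [p*·81.1225 + (1−p*)·32.4897]/1.03 = 74.9314. B = V − Δ·S = -56.5086.
(0,0): S=124.0000. Δ = (V_up−V_dn)/(S_up−S_dn) = (74.9314−29.1704)/(131.4400−85.5600) = 0.9974. V = [p*·74.9314 + (1−p*)·29.1704]/1.03 = 69.1466. B = V − Δ·S = -54.5316.
Check: Δ(0,0)·S0 + B(0,0) = 69.1466 = V0.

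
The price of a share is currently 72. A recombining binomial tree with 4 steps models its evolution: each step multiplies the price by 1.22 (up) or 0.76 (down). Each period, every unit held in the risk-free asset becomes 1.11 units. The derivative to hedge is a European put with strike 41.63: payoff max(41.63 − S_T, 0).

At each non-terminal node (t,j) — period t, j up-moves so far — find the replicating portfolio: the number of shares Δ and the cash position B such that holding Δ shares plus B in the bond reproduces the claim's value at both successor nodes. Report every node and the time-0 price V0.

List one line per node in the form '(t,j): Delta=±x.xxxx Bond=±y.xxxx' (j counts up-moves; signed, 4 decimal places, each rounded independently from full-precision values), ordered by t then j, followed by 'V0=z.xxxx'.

Under the risk-neutral measure, an up-move has probability p* = (R−d)/(u−d) = 0.7609 and values discount at R = 1.11.
At expiry t=4: V(4,0)=17.6092, V(4,1)=3.0703, V(4,2)=0.0000, V(4,3)=0.0000, V(4,4)=0.0000
(3,0): S=31.6063. Δ = (V_up−V_dn)/(S_up−S_dn) = (3.0703−17.6092)/(38.5597−24.0208) = -1.0000. V = [p*·3.0703 + (1−p*)·17.6092]/1.11 = 5.8982. B = V − Δ·S = 37.5045.
(3,1): S=50.7364. Δ = (V_up−V_dn)/(S_up−S_dn) = (0.0000−3.0703)/(61.8984−38.5597) = -0.1316. V = [p*·0.0000 + (1−p*)·3.0703]/1.11 = 0.6615. B = V − Δ·S = 7.3361.
(3,2): S=81.4452. Δ = (V_up−V_dn)/(S_up−S_dn) = (0.0000−0.0000)/(99.3632−61.8984) = 0.0000. V = [p*·0.0000 + (1−p*)·0.0000]/1.11 = 0.0000. B = V − Δ·S = 0.0000.
(3,3): S=130.7411. Δ = (V_up−V_dn)/(S_up−S_dn) = (0.0000−0.0000)/(159.5041−99.3632) = 0.0000. V = [p*·0.0000 + (1−p*)·0.0000]/1.11 = 0.0000. B = V − Δ·S = 0.0000.
(2,0): S=41.5872. Δ = (V_up−V_dn)/(S_up−S_dn) = (0.6615−5.8982)/(50.7364−31.6063) = -0.2737. V = [p*·0.6615 + (1−p*)·5.8982]/1.11 = 1.7241. B = V − Δ·S = 13.1084.
(2,1): S=66.7584. Δ = (V_up−V_dn)/(S_up−S_dn) = (0.0000−0.6615)/(81.4452−50.7364) = -0.0215. V = [p*·0.0000 + (1−p*)·0.6615]/1.11 = 0.1425. B = V − Δ·S = 1.5804.
(2,2): S=107.1648. Δ = (V_up−V_dn)/(S_up−S_dn) = (0.0000−0.0000)/(130.7411−81.4452) = 0.0000. V = [p*·0.0000 + (1−p*)·0.0000]/1.11 = 0.0000. B = V − Δ·S = 0.0000.
(1,0): S=54.7200. Δ = (V_up−V_dn)/(S_up−S_dn) = (0.1425−1.7241)/(66.7584−41.5872) = -0.0628. V = [p*·0.1425 + (1−p*)·1.7241]/1.11 = 0.4691. B = V − Δ·S = 3.9073.
(1,1): S=87.8400. Δ = (V_up−V_dn)/(S_up−S_dn) = (0.0000−0.1425)/(107.1648−66.7584) = -0.0035. V = [p*·0.0000 + (1−p*)·0.1425]/1.11 = 0.0307. B = V − Δ·S = 0.3405.
(0,0): S=72.0000. Δ = (V_up−V_dn)/(S_up−S_dn) = (0.0307−0.4691)/(87.8400−54.7200) = -0.0132. V = [p*·0.0307 + (1−p*)·0.4691]/1.11 = 0.1221. B = V − Δ·S = 1.0752.
Self-financing check: at every node Δ·S+B equals the discounted successor values.

(0,0): Delta=-0.0132 Bond=1.0752
(1,0): Delta=-0.0628 Bond=3.9073
(1,1): Delta=-0.0035 Bond=0.3405
(2,0): Delta=-0.2737 Bond=13.1084
(2,1): Delta=-0.0215 Bond=1.5804
(2,2): Delta=0.0000 Bond=0.0000
(3,0): Delta=-1.0000 Bond=37.5045
(3,1): Delta=-0.1316 Bond=7.3361
(3,2): Delta=0.0000 Bond=0.0000
(3,3): Delta=0.0000 Bond=0.0000
V0=0.1221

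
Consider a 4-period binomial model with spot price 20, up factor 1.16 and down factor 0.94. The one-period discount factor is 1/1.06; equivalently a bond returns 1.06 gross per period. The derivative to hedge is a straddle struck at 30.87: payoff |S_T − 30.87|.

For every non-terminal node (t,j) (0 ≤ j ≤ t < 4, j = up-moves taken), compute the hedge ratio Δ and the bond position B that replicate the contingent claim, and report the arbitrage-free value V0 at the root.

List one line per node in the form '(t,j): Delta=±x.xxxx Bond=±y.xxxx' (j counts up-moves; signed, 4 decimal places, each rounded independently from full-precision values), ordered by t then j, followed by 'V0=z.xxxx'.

The replicating-portfolio and risk-neutral prices coincide; use p* = (1.06−0.94)/(1.16−0.94) = 0.5455 for the latter.
At expiry t=4: V(4,0)=15.2550, V(4,1)=11.6005, V(4,2)=7.0906, V(4,3)=1.5252, V(4,4)=5.3428
Node (3,0) S=16.6117: V=(p*·11.6005+(1−p*)·15.2550)/1.06=12.5110; Δ=(11.6005−15.2550)/(19.2695−15.6150)=-1.0000; B=V−Δ·S=29.1226
Node (3,1) S=20.4995: V=(p*·7.0906+(1−p*)·11.6005)/1.06=8.6231; Δ=(7.0906−11.6005)/(23.7794−19.2695)=-1.0000; B=V−Δ·S=29.1226
Node (3,2) S=25.2973: V=(p*·1.5252+(1−p*)·7.0906)/1.06=3.8254; Δ=(1.5252−7.0906)/(29.3448−23.7794)=-1.0000; B=V−Δ·S=29.1226
Node (3,3) S=31.2179: V=(p*·5.3428+(1−p*)·1.5252)/1.06=3.4033; Δ=(5.3428−1.5252)/(36.2128−29.3448)=0.5559; B=V−Δ·S=-13.9496
Node (2,0) S=17.6720: V=(p*·8.6231+(1−p*)·12.5110)/1.06=9.8022; Δ=(8.6231−12.5110)/(20.4995−16.6117)=-1.0000; B=V−Δ·S=27.4742
Node (2,1) S=21.8080: V=(p*·3.8254+(1−p*)·8.6231)/1.06=5.6662; Δ=(3.8254−8.6231)/(25.2973−20.4995)=-1.0000; B=V−Δ·S=27.4742
Node (2,2) S=26.9120: V=(p*·3.4033+(1−p*)·3.8254)/1.06=3.3916; Δ=(3.4033−3.8254)/(31.2179−25.2973)=-0.0713; B=V−Δ·S=5.3101
Node (1,0) S=18.8000: V=(p*·5.6662+(1−p*)·9.8022)/1.06=7.1190; Δ=(5.6662−9.8022)/(21.8080−17.6720)=-1.0000; B=V−Δ·S=25.9190
Node (1,1) S=23.2000: V=(p*·3.3916+(1−p*)·5.6662)/1.06=4.1750; Δ=(3.3916−5.6662)/(26.9120−21.8080)=-0.4456; B=V−Δ·S=14.5139
Node (0,0) S=20.0000: V=(p*·4.1750+(1−p*)·7.1190)/1.06=5.2012; Δ=(4.1750−7.1190)/(23.2000−18.8000)=-0.6691; B=V−Δ·S=18.5831
Root portfolio cost Δ·20+B reproduces V0=5.2012.

(0,0): Delta=-0.6691 Bond=18.5831
(1,0): Delta=-1.0000 Bond=25.9190
(1,1): Delta=-0.4456 Bond=14.5139
(2,0): Delta=-1.0000 Bond=27.4742
(2,1): Delta=-1.0000 Bond=27.4742
(2,2): Delta=-0.0713 Bond=5.3101
(3,0): Delta=-1.0000 Bond=29.1226
(3,1): Delta=-1.0000 Bond=29.1226
(3,2): Delta=-1.0000 Bond=29.1226
(3,3): Delta=0.5559 Bond=-13.9496
V0=5.2012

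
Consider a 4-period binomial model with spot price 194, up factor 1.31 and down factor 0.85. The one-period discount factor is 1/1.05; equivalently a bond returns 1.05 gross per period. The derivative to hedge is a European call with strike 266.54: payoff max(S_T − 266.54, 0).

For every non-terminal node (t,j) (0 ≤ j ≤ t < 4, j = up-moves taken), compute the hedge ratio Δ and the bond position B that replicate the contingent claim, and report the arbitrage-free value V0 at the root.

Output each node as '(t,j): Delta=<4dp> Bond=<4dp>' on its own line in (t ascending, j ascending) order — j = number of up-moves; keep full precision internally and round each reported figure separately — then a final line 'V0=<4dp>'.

(0,0): Delta=0.4828 Bond=-68.7836
(1,0): Delta=0.2355 Bond=-31.4327
(1,1): Delta=0.6915 Bond=-125.2499
(2,0): Delta=0.0000 Bond=0.0000
(2,1): Delta=0.4341 Bond=-75.9099
(2,2): Delta=0.9086 Bond=-203.7957
(3,0): Delta=0.0000 Bond=0.0000
(3,1): Delta=0.0000 Bond=0.0000
(3,2): Delta=0.8002 Bond=-183.3223
(3,3): Delta=1.0000 Bond=-253.8476
V0=24.8855

Since d<R<u, set p* = (R−d)/(u−d) = 0.4348; price each node as the discounted p*-expectation of its children.
At expiry t=4: V(4,0)=0.0000, V(4,1)=0.0000, V(4,2)=0.0000, V(4,3)=104.1702, V(4,4)=304.7898
  t=3,j=0: stock 119.1402 → up 156.0737 (V=0.0000), down 101.2692 (V=0.0000). Price 0.0000; hedge Δ=0.0000, bond B=0.0000.
  t=3,j=1: stock 183.6161 → up 240.5372 (V=0.0000), down 156.0737 (V=0.0000). Price 0.0000; hedge Δ=0.0000, bond B=0.0000.
  t=3,j=2: stock 282.9849 → up 370.7102 (V=104.1702), down 240.5372 (V=0.0000). Price 43.1347; hedge Δ=0.8002, bond B=-183.3223.
  t=3,j=3: stock 436.1297 → up 571.3298 (V=304.7898), down 370.7102 (V=104.1702). Price 182.2820; hedge Δ=1.0000, bond B=-253.8476.
  t=2,j=0: stock 140.1650 → up 183.6162 (V=0.0000), down 119.1402 (V=0.0000). Price 0.0000; hedge Δ=0.0000, bond B=0.0000.
  t=2,j=1: stock 216.0190 → up 282.9849 (V=43.1347), down 183.6162 (V=0.0000). Price 17.8611; hedge Δ=0.4341, bond B=-75.9099.
  t=2,j=2: stock 332.9234 → up 436.1297 (V=182.2820), down 282.9849 (V=43.1347). Price 98.6986; hedge Δ=0.9086, bond B=-203.7957.
  t=1,j=0: stock 164.9000 → up 216.0190 (V=17.8611), down 140.1650 (V=0.0000). Price 7.3959; hedge Δ=0.2355, bond B=-31.4327.
  t=1,j=1: stock 254.1400 → up 332.9234 (V=98.6986), down 216.0190 (V=17.8611). Price 50.4837; hedge Δ=0.6915, bond B=-125.2499.
  t=0,j=0: stock 194.0000 → up 254.1400 (V=50.4837), down 164.9000 (V=7.3959). Price 24.8855; hedge Δ=0.4828, bond B=-68.7836.
Each (Δ,B) replicates both successor values, so the strategy is self-financing and V0 is arbitrage-free.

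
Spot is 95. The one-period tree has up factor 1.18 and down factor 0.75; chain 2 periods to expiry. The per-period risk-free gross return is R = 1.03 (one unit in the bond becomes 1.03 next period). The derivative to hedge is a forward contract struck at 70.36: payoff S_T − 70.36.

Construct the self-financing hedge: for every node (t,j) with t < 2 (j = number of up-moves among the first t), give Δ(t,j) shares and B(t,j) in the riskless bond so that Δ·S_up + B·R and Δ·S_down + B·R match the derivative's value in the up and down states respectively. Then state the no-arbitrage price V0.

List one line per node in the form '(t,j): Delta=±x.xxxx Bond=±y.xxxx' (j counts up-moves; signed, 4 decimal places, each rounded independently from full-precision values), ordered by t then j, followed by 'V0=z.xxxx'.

Under the risk-neutral measure, an up-move has probability p* = (R−d)/(u−d) = 0.6512 and values discount at R = 1.03.
Terminal values V(2,·): V(2,0)=-16.9225, V(2,1)=13.7150, V(2,2)=61.9180
Node (1,0) S=71.2500: V=(p*·13.7150+(1−p*)·-16.9225)/1.03=2.9393; Δ=(13.7150−-16.9225)/(84.0750−53.4375)=1.0000; B=V−Δ·S=-68.3107
Node (1,1) S=112.1000: V=(p*·61.9180+(1−p*)·13.7150)/1.03=43.7893; Δ=(61.9180−13.7150)/(132.2780−84.0750)=1.0000; B=V−Δ·S=-68.3107
Node (0,0) S=95.0000: V=(p*·43.7893+(1−p*)·2.9393)/1.03=28.6790; Δ=(43.7893−2.9393)/(112.1000−71.2500)=1.0000; B=V−Δ·S=-66.3210
Check: Δ(0,0)·S0 + B(0,0) = 28.6790 = V0.

(0,0): Delta=1.0000 Bond=-66.3210
(1,0): Delta=1.0000 Bond=-68.3107
(1,1): Delta=1.0000 Bond=-68.3107
V0=28.6790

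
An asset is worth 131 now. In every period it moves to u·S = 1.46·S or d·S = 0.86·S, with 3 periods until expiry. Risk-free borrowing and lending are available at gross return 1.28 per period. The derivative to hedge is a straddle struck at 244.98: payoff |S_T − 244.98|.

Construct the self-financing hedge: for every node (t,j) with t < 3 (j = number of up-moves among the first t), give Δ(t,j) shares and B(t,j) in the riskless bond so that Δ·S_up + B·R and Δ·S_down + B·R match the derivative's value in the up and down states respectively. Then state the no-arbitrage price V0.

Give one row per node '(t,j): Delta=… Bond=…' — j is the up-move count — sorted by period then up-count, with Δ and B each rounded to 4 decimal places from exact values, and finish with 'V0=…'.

The replicating-portfolio and risk-neutral prices coincide; use p* = (1.28−0.86)/(1.46−0.86) = 0.7000 for the latter.
Terminal payoffs: V(3,0)=161.6567, V(3,1)=103.5241, V(3,2)=4.8339, V(3,3)=162.7098
Node (2,0) S=96.8876: V=(p*·103.5241+(1−p*)·161.6567)/1.28=94.5030; Δ=(103.5241−161.6567)/(141.4559−83.3233)=-1.0000; B=V−Δ·S=191.3906
Node (2,1) S=164.4836: V=(p*·4.8339+(1−p*)·103.5241)/1.28=26.9070; Δ=(4.8339−103.5241)/(240.1461−141.4559)=-1.0000; B=V−Δ·S=191.3906
Node (2,2) S=279.2396: V=(p*·162.7098+(1−p*)·4.8339)/1.28=90.1149; Δ=(162.7098−4.8339)/(407.6898−240.1461)=0.9423; B=V−Δ·S=-173.0116
Node (1,0) S=112.6600: V=(p*·26.9070+(1−p*)·94.5030)/1.28=36.8639; Δ=(26.9070−94.5030)/(164.4836−96.8876)=-1.0000; B=V−Δ·S=149.5239
Node (1,1) S=191.2600: V=(p*·90.1149+(1−p*)·26.9070)/1.28=55.5879; Δ=(90.1149−26.9070)/(279.2396−164.4836)=0.5508; B=V−Δ·S=-49.7585
Node (0,0) S=131.0000: V=(p*·55.5879+(1−p*)·36.8639)/1.28=39.0396; Δ=(55.5879−36.8639)/(191.2600−112.6600)=0.2382; B=V−Δ·S=7.8330
Self-financing check: at every node Δ·S+B equals the discounted successor values.

(0,0): Delta=0.2382 Bond=7.8330
(1,0): Delta=-1.0000 Bond=149.5239
(1,1): Delta=0.5508 Bond=-49.7585
(2,0): Delta=-1.0000 Bond=191.3906
(2,1): Delta=-1.0000 Bond=191.3906
(2,2): Delta=0.9423 Bond=-173.0116
V0=39.0396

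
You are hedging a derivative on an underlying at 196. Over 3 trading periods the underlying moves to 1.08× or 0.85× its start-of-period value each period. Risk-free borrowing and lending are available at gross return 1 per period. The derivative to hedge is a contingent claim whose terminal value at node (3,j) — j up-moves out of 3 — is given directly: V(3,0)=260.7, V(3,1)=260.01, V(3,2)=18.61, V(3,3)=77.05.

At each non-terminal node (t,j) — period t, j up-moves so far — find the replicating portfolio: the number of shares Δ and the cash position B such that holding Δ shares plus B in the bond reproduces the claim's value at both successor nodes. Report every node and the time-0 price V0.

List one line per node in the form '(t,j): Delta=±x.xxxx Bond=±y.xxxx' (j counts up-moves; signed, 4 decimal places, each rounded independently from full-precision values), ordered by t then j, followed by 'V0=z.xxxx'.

Risk-neutral probability p* = (R−d)/(u−d) = (1−0.85)/(1.08−0.85) = 0.6522.
Payoff layer (t=3): V(3,0)=260.7000, V(3,1)=260.0100, V(3,2)=18.6100, V(3,3)=77.0500
  t=2,j=0: stock 141.6100 → up 152.9388 (V=260.0100), down 120.3685 (V=260.7000). Price 260.2500; hedge Δ=-0.0212, bond B=263.2500.
  t=2,j=1: stock 179.9280 → up 194.3222 (V=18.6100), down 152.9388 (V=260.0100). Price 102.5752; hedge Δ=-5.8333, bond B=1152.1404.
  t=2,j=2: stock 228.6144 → up 246.9036 (V=77.0500), down 194.3222 (V=18.6100). Price 56.7230; hedge Δ=1.1114, bond B=-197.3639.
  t=1,j=0: stock 166.6000 → up 179.9280 (V=102.5752), down 141.6100 (V=260.2500). Price 157.4186; hedge Δ=-4.1149, bond B=842.9612.
  t=1,j=1: stock 211.6800 → up 228.6144 (V=56.7230), down 179.9280 (V=102.5752). Price 72.6716; hedge Δ=-0.9418, bond B=272.0289.
  t=0,j=0: stock 196.0000 → up 211.6800 (V=72.6716), down 166.6000 (V=157.4186). Price 102.1488; hedge Δ=-1.8799, bond B=470.6140.
Root portfolio cost Δ·196+B reproduces V0=102.1488.

(0,0): Delta=-1.8799 Bond=470.6140
(1,0): Delta=-4.1149 Bond=842.9612
(1,1): Delta=-0.9418 Bond=272.0289
(2,0): Delta=-0.0212 Bond=263.2500
(2,1): Delta=-5.8333 Bond=1152.1404
(2,2): Delta=1.1114 Bond=-197.3639
V0=102.1488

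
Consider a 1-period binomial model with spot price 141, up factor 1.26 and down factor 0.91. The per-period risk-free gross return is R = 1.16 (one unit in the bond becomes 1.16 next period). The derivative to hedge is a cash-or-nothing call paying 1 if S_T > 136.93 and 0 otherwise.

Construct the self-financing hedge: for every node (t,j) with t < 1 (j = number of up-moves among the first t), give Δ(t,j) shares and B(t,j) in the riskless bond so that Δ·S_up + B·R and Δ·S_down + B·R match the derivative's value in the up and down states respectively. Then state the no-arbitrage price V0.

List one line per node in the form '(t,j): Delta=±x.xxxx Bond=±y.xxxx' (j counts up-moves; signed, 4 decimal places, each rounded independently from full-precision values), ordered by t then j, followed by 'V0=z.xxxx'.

(0,0): Delta=0.0203 Bond=-2.2414
V0=0.6158

Since d<R<u, set p* = (R−d)/(u−d) = 0.7143; price each node as the discounted p*-expectation of its children.
Terminal payoffs: V(1,0)=0.0000, V(1,1)=1.0000
Node (0,0) S=141.0000: V=(p*·1.0000+(1−p*)·0.0000)/1.16=0.6158; Δ=(1.0000−0.0000)/(177.6600−128.3100)=0.0203; B=V−Δ·S=-2.2414
Check: Δ(0,0)·S0 + B(0,0) = 0.6158 = V0.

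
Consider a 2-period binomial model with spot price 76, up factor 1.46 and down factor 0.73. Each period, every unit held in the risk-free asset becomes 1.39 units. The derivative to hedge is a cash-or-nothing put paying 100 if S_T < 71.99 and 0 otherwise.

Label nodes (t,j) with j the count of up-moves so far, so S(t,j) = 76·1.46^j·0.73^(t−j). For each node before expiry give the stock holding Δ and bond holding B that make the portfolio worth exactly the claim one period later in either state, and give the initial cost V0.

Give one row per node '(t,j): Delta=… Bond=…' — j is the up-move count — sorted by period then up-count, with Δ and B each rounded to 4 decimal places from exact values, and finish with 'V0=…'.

No-arbitrage ⇒ martingale measure with p* = (R−d)/(u−d) = 0.9041.
Terminal values V(2,·): V(2,0)=100.0000, V(2,1)=0.0000, V(2,2)=0.0000
(1,0): S=55.4800. Δ = (V_up−V_dn)/(S_up−S_dn) = (0.0000−100.0000)/(81.0008−40.5004) = -2.4691. V = [p*·0.0000 + (1−p*)·100.0000]/1.39 = 6.8986. B = V − Δ·S = 143.8849.
(1,1): S=110.9600. Δ = (V_up−V_dn)/(S_up−S_dn) = (0.0000−0.0000)/(162.0016−81.0008) = 0.0000. V = [p*·0.0000 + (1−p*)·0.0000]/1.39 = 0.0000. B = V − Δ·S = 0.0000.
(0,0): S=76.0000. Δ = (V_up−V_dn)/(S_up−S_dn) = (0.0000−6.8986)/(110.9600−55.4800) = -0.1243. V = [p*·0.0000 + (1−p*)·6.8986]/1.39 = 0.4759. B = V − Δ·S = 9.9260.
Each (Δ,B) replicates both successor values, so the strategy is self-financing and V0 is arbitrage-free.

(0,0): Delta=-0.1243 Bond=9.9260
(1,0): Delta=-2.4691 Bond=143.8849
(1,1): Delta=0.0000 Bond=0.0000
V0=0.4759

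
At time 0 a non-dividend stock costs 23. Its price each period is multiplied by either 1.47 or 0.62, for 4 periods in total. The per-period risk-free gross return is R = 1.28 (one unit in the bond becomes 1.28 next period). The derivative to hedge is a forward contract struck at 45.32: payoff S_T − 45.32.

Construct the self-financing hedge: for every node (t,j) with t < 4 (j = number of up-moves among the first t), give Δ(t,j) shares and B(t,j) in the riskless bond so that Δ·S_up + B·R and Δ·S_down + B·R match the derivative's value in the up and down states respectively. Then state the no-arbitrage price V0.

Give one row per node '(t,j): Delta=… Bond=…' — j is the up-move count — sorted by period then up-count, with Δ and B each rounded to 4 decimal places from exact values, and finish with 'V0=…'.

The replicating-portfolio and risk-neutral prices coincide; use p* = (1.28−0.62)/(1.47−0.62) = 0.7765 for the latter.
Payoff layer (t=4): V(4,0)=-41.9214, V(4,1)=-37.2621, V(4,2)=-26.2151, V(4,3)=-0.0228, V(4,4)=62.0782
  t=3,j=0: stock 5.4815 → up 8.0579 (V=-37.2621), down 3.3986 (V=-41.9214). Price -29.9247; hedge Δ=1.0000, bond B=-35.4063.
  t=3,j=1: stock 12.9966 → up 19.1049 (V=-26.2151), down 8.0579 (V=-37.2621). Price -22.4097; hedge Δ=1.0000, bond B=-35.4062.
  t=3,j=2: stock 30.8144 → up 45.2972 (V=-0.0228), down 19.1049 (V=-26.2151). Price -4.5918; hedge Δ=1.0000, bond B=-35.4062.
  t=3,j=3: stock 73.0600 → up 107.3982 (V=62.0782), down 45.2972 (V=-0.0228). Price 37.6538; hedge Δ=1.0000, bond B=-35.4062.
  t=2,j=0: stock 8.8412 → up 12.9966 (V=-22.4097), down 5.4815 (V=-29.9247). Price -18.8199; hedge Δ=1.0000, bond B=-27.6611.
  t=2,j=1: stock 20.9622 → up 30.8144 (V=-4.5918), down 12.9966 (V=-22.4097). Price -6.6989; hedge Δ=1.0000, bond B=-27.6611.
  t=2,j=2: stock 49.7007 → up 73.0600 (V=37.6538), down 30.8144 (V=-4.5918). Price 22.0396; hedge Δ=1.0000, bond B=-27.6611.
  t=1,j=0: stock 14.2600 → up 20.9622 (V=-6.6989), down 8.8412 (V=-18.8199). Price -7.3503; hedge Δ=1.0000, bond B=-21.6103.
  t=1,j=1: stock 33.8100 → up 49.7007 (V=22.0396), down 20.9622 (V=-6.6989). Price 12.1997; hedge Δ=1.0000, bond B=-21.6103.
  t=0,j=0: stock 23.0000 → up 33.8100 (V=12.1997), down 14.2600 (V=-7.3503). Price 6.1170; hedge Δ=1.0000, bond B=-16.8830.
Root portfolio cost Δ·23+B reproduces V0=6.1170.

(0,0): Delta=1.0000 Bond=-16.8830
(1,0): Delta=1.0000 Bond=-21.6103
(1,1): Delta=1.0000 Bond=-21.6103
(2,0): Delta=1.0000 Bond=-27.6611
(2,1): Delta=1.0000 Bond=-27.6611
(2,2): Delta=1.0000 Bond=-27.6611
(3,0): Delta=1.0000 Bond=-35.4063
(3,1): Delta=1.0000 Bond=-35.4062
(3,2): Delta=1.0000 Bond=-35.4062
(3,3): Delta=1.0000 Bond=-35.4062
V0=6.1170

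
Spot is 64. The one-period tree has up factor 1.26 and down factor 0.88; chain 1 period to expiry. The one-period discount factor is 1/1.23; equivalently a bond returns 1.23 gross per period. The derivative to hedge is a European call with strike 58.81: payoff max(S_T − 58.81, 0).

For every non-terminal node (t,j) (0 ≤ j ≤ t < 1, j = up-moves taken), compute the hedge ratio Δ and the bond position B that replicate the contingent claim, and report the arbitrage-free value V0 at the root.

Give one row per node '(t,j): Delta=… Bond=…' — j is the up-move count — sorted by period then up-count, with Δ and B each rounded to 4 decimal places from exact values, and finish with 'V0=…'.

Under the risk-neutral measure, an up-move has probability p* = (R−d)/(u−d) = 0.9211 and values discount at R = 1.23.
Payoff layer (t=1): V(1,0)=0.0000, V(1,1)=21.8300
  t=0,j=0: stock 64.0000 → up 80.6400 (V=21.8300), down 56.3200 (V=0.0000). Price 16.3468; hedge Δ=0.8976, bond B=-41.1006.
The time-0 hedge costs 16.3468, which is the no-arbitrage price.

(0,0): Delta=0.8976 Bond=-41.1006
V0=16.3468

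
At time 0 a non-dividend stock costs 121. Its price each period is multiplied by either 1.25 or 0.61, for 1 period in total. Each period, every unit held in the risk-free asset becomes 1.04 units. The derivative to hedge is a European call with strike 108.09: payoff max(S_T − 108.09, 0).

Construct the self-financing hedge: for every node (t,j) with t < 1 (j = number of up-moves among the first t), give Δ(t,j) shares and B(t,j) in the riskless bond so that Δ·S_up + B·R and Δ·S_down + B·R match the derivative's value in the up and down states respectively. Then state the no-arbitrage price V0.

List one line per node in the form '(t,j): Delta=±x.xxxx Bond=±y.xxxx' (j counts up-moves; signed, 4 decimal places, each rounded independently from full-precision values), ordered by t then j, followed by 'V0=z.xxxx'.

(0,0): Delta=0.5573 Bond=-39.5547
V0=27.8828

Since d<R<u, set p* = (R−d)/(u−d) = 0.6719; price each node as the discounted p*-expectation of its children.
Terminal values V(1,·): V(1,0)=0.0000, V(1,1)=43.1600
(0,0): S=121.0000. Δ = (V_up−V_dn)/(S_up−S_dn) = (43.1600−0.0000)/(151.2500−73.8100) = 0.5573. V = [p*·43.1600 + (1−p*)·0.0000]/1.04 = 27.8828. B = V − Δ·S = -39.5547.
Each (Δ,B) replicates both successor values, so the strategy is self-financing and V0 is arbitrage-free.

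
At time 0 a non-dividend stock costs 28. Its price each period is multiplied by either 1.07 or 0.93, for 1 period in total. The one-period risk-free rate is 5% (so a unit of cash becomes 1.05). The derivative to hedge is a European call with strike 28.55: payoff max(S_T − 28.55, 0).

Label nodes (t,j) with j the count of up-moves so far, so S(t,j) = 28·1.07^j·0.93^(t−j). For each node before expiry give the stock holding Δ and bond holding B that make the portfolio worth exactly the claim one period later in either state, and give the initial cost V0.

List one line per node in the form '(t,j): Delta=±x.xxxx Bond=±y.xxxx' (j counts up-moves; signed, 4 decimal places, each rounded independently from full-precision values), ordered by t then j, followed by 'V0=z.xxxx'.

Since d<R<u, set p* = (R−d)/(u−d) = 0.8571; price each node as the discounted p*-expectation of its children.
Terminal payoffs: V(1,0)=0.0000, V(1,1)=1.4100
  t=0,j=0: stock 28.0000 → up 29.9600 (V=1.4100), down 26.0400 (V=0.0000). Price 1.1510; hedge Δ=0.3597, bond B=-8.9204.
Self-financing check: at every node Δ·S+B equals the discounted successor values.

(0,0): Delta=0.3597 Bond=-8.9204
V0=1.1510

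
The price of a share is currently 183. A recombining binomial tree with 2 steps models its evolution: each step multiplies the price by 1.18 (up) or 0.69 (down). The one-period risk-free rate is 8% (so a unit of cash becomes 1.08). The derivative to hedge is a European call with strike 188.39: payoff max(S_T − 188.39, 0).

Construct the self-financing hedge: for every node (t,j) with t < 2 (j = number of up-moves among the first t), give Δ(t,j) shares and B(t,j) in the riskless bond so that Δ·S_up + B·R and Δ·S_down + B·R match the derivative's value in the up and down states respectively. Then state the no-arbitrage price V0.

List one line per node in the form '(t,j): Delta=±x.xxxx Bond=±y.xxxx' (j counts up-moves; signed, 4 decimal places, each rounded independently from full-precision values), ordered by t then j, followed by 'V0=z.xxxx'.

(0,0): Delta=0.5459 Bond=-63.8216
(1,0): Delta=0.0000 Bond=0.0000
(1,1): Delta=0.6277 Bond=-86.6010
V0=36.0731

Since d<R<u, set p* = (R−d)/(u−d) = 0.7959; price each node as the discounted p*-expectation of its children.
Payoff layer (t=2): V(2,0)=0.0000, V(2,1)=0.0000, V(2,2)=66.4192
  t=1,j=0: stock 126.2700 → up 148.9986 (V=0.0000), down 87.1263 (V=0.0000). Price 0.0000; hedge Δ=0.0000, bond B=0.0000.
  t=1,j=1: stock 215.9400 → up 254.8092 (V=66.4192), down 148.9986 (V=0.0000). Price 48.9484; hedge Δ=0.6277, bond B=-86.6010.
  t=0,j=0: stock 183.0000 → up 215.9400 (V=48.9484), down 126.2700 (V=0.0000). Price 36.0731; hedge Δ=0.5459, bond B=-63.8216.
Each (Δ,B) replicates both successor values, so the strategy is self-financing and V0 is arbitrage-free.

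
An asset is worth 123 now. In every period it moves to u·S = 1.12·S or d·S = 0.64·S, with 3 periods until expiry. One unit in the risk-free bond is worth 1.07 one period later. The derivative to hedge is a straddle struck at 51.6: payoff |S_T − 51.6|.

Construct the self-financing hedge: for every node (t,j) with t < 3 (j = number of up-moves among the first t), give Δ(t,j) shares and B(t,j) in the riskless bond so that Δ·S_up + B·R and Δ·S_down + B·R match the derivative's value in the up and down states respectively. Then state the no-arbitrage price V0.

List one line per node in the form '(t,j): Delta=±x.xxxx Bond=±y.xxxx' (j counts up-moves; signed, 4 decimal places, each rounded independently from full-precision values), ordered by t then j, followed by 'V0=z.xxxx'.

(0,0): Delta=0.9938 Bond=-41.3209
(1,0): Delta=0.9003 Bond=-36.8510
(1,1): Delta=1.0000 Bond=-45.0694
(2,0): Delta=-0.6008 Bond=36.1956
(2,1): Delta=1.0000 Bond=-48.2243
(2,2): Delta=1.0000 Bond=-48.2243
V0=80.9147

Since d<R<u, set p* = (R−d)/(u−d) = 0.8958; price each node as the discounted p*-expectation of its children.
At expiry t=3: V(3,0)=19.3563, V(3,1)=4.8265, V(3,2)=47.1464, V(3,3)=121.2061
  t=2,j=0: stock 50.3808 → up 56.4265 (V=4.8265), down 32.2437 (V=19.3563). Price 5.9252; hedge Δ=-0.6008, bond B=36.1956.
  t=2,j=1: stock 88.1664 → up 98.7464 (V=47.1464), down 56.4265 (V=4.8265). Price 39.9421; hedge Δ=1.0000, bond B=-48.2243.
  t=2,j=2: stock 154.2912 → up 172.8061 (V=121.2061), down 98.7464 (V=47.1464). Price 106.0669; hedge Δ=1.0000, bond B=-48.2243.
  t=1,j=0: stock 78.7200 → up 88.1664 (V=39.9421), down 50.3808 (V=5.9252). Price 34.0175; hedge Δ=0.9003, bond B=-36.8510.
  t=1,j=1: stock 137.7600 → up 154.2912 (V=106.0669), down 88.1664 (V=39.9421). Price 92.6906; hedge Δ=1.0000, bond B=-45.0694.
  t=0,j=0: stock 123.0000 → up 137.7600 (V=92.6906), down 78.7200 (V=34.0175). Price 80.9147; hedge Δ=0.9938, bond B=-41.3209.
Each (Δ,B) replicates both successor values, so the strategy is self-financing and V0 is arbitrage-free.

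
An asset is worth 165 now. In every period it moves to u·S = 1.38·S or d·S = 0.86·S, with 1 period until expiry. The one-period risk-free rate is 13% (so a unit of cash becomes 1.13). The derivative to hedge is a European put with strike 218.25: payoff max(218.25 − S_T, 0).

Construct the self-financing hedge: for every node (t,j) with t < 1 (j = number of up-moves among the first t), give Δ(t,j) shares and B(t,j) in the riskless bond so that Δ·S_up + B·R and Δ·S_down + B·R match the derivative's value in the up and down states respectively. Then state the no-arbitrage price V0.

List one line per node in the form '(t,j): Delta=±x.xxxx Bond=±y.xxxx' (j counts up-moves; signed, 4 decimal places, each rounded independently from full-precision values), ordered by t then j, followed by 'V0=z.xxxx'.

No-arbitrage ⇒ martingale measure with p* = (R−d)/(u−d) = 0.5192.
Terminal values V(1,·): V(1,0)=76.3500, V(1,1)=0.0000
(0,0): S=165.0000. Δ = (V_up−V_dn)/(S_up−S_dn) = (0.0000−76.3500)/(227.7000−141.9000) = -0.8899. V = [p*·0.0000 + (1−p*)·76.3500]/1.13 = 32.4838. B = V − Δ·S = 179.3108.
Root portfolio cost Δ·165+B reproduces V0=32.4838.

(0,0): Delta=-0.8899 Bond=179.3108
V0=32.4838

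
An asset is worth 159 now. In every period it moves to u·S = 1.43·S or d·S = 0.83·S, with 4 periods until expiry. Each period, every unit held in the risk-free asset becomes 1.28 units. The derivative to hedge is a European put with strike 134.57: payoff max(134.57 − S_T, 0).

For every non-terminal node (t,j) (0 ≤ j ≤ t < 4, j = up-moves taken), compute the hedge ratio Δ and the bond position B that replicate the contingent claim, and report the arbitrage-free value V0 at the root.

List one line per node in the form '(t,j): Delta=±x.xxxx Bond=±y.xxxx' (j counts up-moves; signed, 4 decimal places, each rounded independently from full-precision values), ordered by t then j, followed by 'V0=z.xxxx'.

(0,0): Delta=-0.0075 Bond=1.3530
(1,0): Delta=-0.0395 Bond=5.9550
(1,1): Delta=-0.0013 Bond=0.3241
(2,0): Delta=-0.2028 Bond=25.5118
(2,1): Delta=-0.0079 Bond=1.6593
(2,2): Delta=0.0000 Bond=0.0000
(3,0): Delta=-1.0000 Bond=105.1328
(3,1): Delta=-0.0486 Bond=8.4958
(3,2): Delta=0.0000 Bond=0.0000
(3,3): Delta=0.0000 Bond=0.0000
V0=0.1657

No-arbitrage ⇒ martingale measure with p* = (R−d)/(u−d) = 0.7500.
At expiry t=4: V(4,0)=59.1113, V(4,1)=4.5628, V(4,2)=0.0000, V(4,3)=0.0000, V(4,4)=0.0000
Node (3,0) S=90.9141: V=(p*·4.5628+(1−p*)·59.1113)/1.28=14.2187; Δ=(4.5628−59.1113)/(130.0072−75.4587)=-1.0000; B=V−Δ·S=105.1328
Node (3,1) S=156.6352: V=(p*·0.0000+(1−p*)·4.5628)/1.28=0.8912; Δ=(0.0000−4.5628)/(223.9883−130.0072)=-0.0486; B=V−Δ·S=8.4958
Node (3,2) S=269.8655: V=(p*·0.0000+(1−p*)·0.0000)/1.28=0.0000; Δ=(0.0000−0.0000)/(385.9076−223.9883)=0.0000; B=V−Δ·S=0.0000
Node (3,3) S=464.9489: V=(p*·0.0000+(1−p*)·0.0000)/1.28=0.0000; Δ=(0.0000−0.0000)/(664.8769−385.9076)=0.0000; B=V−Δ·S=0.0000
Node (2,0) S=109.5351: V=(p*·0.8912+(1−p*)·14.2187)/1.28=3.2993; Δ=(0.8912−14.2187)/(156.6352−90.9141)=-0.2028; B=V−Δ·S=25.5118
Node (2,1) S=188.7171: V=(p*·0.0000+(1−p*)·0.8912)/1.28=0.1741; Δ=(0.0000−0.8912)/(269.8655−156.6352)=-0.0079; B=V−Δ·S=1.6593
Node (2,2) S=325.1391: V=(p*·0.0000+(1−p*)·0.0000)/1.28=0.0000; Δ=(0.0000−0.0000)/(464.9489−269.8655)=0.0000; B=V−Δ·S=0.0000
Node (1,0) S=131.9700: V=(p*·0.1741+(1−p*)·3.2993)/1.28=0.7464; Δ=(0.1741−3.2993)/(188.7171−109.5351)=-0.0395; B=V−Δ·S=5.9550
Node (1,1) S=227.3700: V=(p*·0.0000+(1−p*)·0.1741)/1.28=0.0340; Δ=(0.0000−0.1741)/(325.1391−188.7171)=-0.0013; B=V−Δ·S=0.3241
Node (0,0) S=159.0000: V=(p*·0.0340+(1−p*)·0.7464)/1.28=0.1657; Δ=(0.0340−0.7464)/(227.3700−131.9700)=-0.0075; B=V−Δ·S=1.3530
Root portfolio cost Δ·159+B reproduces V0=0.1657.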